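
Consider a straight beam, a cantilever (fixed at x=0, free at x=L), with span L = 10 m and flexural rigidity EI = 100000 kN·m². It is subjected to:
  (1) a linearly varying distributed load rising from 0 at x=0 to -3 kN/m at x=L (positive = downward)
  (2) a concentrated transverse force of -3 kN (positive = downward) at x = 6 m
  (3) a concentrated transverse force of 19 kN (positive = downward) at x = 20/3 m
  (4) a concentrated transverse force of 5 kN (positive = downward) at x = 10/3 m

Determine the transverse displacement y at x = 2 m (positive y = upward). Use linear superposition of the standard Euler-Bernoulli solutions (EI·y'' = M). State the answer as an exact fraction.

y(2) = -1597/3750000 m

Load 1 — triangular load w₀=-3 kN/m (0→w₀ over full span):
  y_1 = (w₀Lx³/12-w₀L²x²/6-w₀x⁵/(120L))/EI = ((-3)·10·2³/12-(-3)·10²·2²/6-(-3)·2⁵/(120·10))/100000 = 2251/1250000 m
Load 2 — point force P=-3 kN at a=6 m (b=L-a=4):
  y_2 = -Px²(3a-x)/(6EI)  [x≤a] = -(-3)·2²·(3·6-2)/(6·100000) = 1/3125 m
Load 3 — point force P=19 kN at a=20/3 m (b=L-a=10/3):
  y_3 = -Px²(3a-x)/(6EI)  [x≤a] = -19·2²·(3·(20/3)-2)/(6·100000) = -57/25000 m
Load 4 — point force P=5 kN at a=10/3 m (b=L-a=20/3):
  y_4 = -Px²(3a-x)/(6EI)  [x≤a] = -5·2²·(3·(10/3)-2)/(6·100000) = -1/3750 m
Superposition: y = Σ y_i = -1597/3750000 m ≈ -0.000426 m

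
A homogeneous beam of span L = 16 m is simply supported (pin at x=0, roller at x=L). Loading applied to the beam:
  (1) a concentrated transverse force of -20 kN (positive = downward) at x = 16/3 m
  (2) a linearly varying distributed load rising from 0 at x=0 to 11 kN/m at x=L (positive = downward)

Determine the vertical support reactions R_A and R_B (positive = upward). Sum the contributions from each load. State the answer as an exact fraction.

R_A = 16 kN, R_B = 52 kN

Load 1 — point force P=-20 kN at a=16/3 m (b=L-a=32/3):
  R_A = Pb/L = (-20)·(32/3)/16 = -40/3 kN
  R_B = Pa/L = (-20)·(16/3)/16 = -20/3 kN
Load 2 — triangular load w₀=11 kN/m (0→w₀ over full span):
  R_A = w₀L/6 = 11·16/6 = 88/3 kN
  R_B = w₀L/3 = 11·16/3 = 176/3 kN
Superposition: R_A = 16 kN, R_B = 52 kN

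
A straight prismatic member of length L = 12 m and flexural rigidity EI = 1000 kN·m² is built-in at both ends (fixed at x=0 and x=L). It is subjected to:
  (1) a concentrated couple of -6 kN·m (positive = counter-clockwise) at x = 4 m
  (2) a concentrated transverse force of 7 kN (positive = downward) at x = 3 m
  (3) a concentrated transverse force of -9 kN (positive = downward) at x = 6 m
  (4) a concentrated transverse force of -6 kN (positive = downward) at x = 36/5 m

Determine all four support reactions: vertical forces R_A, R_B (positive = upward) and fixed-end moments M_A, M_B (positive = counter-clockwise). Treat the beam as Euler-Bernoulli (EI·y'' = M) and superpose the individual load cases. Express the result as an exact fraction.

R_A = -16469/12000 kN, M_A = -17199/2000 kN·m, R_B = -79531/12000 kN, M_B = 35861/2000 kN·m

Load 1 — applied couple M₀=-6 kN·m at a=4 m (b=L-a=8):
  R_A = 6M₀ab/L³ = 6·(-6)·4·8/12³ = -2/3 kN
  M_A = M₀b(2a-b)/L² = (-6)·8·(2·4-8)/12² = 0 kN·m
  R_B = -6M₀ab/L³ = -6·(-6)·4·8/12³ = 2/3 kN
  M_B = M₀a(2b-a)/L² = (-6)·4·(2·8-4)/12² = -2 kN·m
Load 2 — point force P=7 kN at a=3 m (b=L-a=9):
  R_A = Pb²(3a+b)/L³ = 7·9²·(3·3+9)/12³ = 189/32 kN
  M_A = Pab²/L² = 7·3·9²/12² = 189/16 kN·m
  R_B = Pa²(a+3b)/L³ = 7·3²·(3+3·9)/12³ = 35/32 kN
  M_B = -Pa²b/L² = -7·3²·9/12² = -63/16 kN·m
Load 3 — point force P=-9 kN at a=6 m (b=L-a=6):
  R_A = Pb²(3a+b)/L³ = (-9)·6²·(3·6+6)/12³ = -9/2 kN
  M_A = Pab²/L² = (-9)·6·6²/12² = -27/2 kN·m
  R_B = Pa²(a+3b)/L³ = (-9)·6²·(6+3·6)/12³ = -9/2 kN
  M_B = -Pa²b/L² = -(-9)·6²·6/12² = 27/2 kN·m
Load 4 — point force P=-6 kN at a=36/5 m (b=L-a=24/5):
  R_A = Pb²(3a+b)/L³ = (-6)·(24/5)²·(3·(36/5)+(24/5))/12³ = -264/125 kN
  M_A = Pab²/L² = (-6)·(36/5)·(24/5)²/12² = -864/125 kN·m
  R_B = Pa²(a+3b)/L³ = (-6)·(36/5)²·((36/5)+3·(24/5))/12³ = -486/125 kN
  M_B = -Pa²b/L² = -(-6)·(36/5)²·(24/5)/12² = 1296/125 kN·m
Superposition: R_A = -16469/12000 kN, M_A = -17199/2000 kN·m, R_B = -79531/12000 kN, M_B = 35861/2000 kN·m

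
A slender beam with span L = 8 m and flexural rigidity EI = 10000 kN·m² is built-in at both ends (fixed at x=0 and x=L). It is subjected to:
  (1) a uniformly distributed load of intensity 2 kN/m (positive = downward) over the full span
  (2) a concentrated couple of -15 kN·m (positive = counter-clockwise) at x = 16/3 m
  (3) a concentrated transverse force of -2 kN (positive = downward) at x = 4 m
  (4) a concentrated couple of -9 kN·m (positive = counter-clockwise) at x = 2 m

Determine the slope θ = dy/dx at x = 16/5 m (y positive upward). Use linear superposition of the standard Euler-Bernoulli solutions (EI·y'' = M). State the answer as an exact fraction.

θ(16/5) = -87/1250000 rad

Load 1 — uniform load w=2 kN/m over full span:
  θ_1 = -wx(L-x)(L-2x)/(12EI) = -2·(16/5)·(8-(16/5))·(8-2·(16/5))/(12·10000) = -32/78125 rad
Load 2 — applied couple M₀=-15 kN·m at a=16/3 m (b=L-a=8/3):
  θ_2 = (R_Ax²/2 - M_Ax)/EI  [x≤a] with R_A=-5/2, M_A=-5 = ((-5/2)·(16/5)²/2 - (-5)·(16/5))/10000 = 1/3125 rad
Load 3 — point force P=-2 kN at a=4 m (b=L-a=4):
  θ_3 = -Pb²x(2aL-(3a+b)x)/(2L³EI)  [x≤a] = -(-2)·4²·(16/5)·(2·4·8-(3·4+4)·(16/5))/(2·8³·10000) = 2/15625 rad
Load 4 — applied couple M₀=-9 kN·m at a=2 m (b=L-a=6):
  θ_4 = (R_Ax²/2 - M_Ax - M₀(x-a))/EI  [x>a] with R_A=-81/64, M_A=27/16 = ((-81/64)·(16/5)²/2 - (27/16)·(16/5) - (-9)·((16/5)-2))/10000 = -27/250000 rad
Superposition: θ = Σ θ_i = -87/1250000 rad ≈ -0.000070 rad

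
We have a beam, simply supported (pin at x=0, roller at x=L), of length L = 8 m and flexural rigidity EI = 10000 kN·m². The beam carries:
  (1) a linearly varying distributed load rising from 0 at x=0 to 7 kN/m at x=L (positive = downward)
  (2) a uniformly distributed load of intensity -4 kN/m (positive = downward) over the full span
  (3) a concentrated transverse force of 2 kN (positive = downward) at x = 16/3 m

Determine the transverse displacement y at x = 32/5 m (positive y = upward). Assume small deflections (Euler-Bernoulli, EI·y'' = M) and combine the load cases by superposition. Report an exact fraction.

y(32/5) = -122752/791015625 m

Load 1 — triangular load w₀=7 kN/m (0→w₀ over full span):
  y_1 = -w₀x(7L⁴-10L²x²+3x⁴)/(360LEI) = -7·(32/5)·(7·8⁴-10·8²·(32/5)²+3·(32/5)⁴)/(360·8·10000) = -113792/9765625 m
Load 2 — uniform load w=-4 kN/m over full span:
  y_2 = -wx(L³-2Lx²+x³)/(24EI) = -(-4)·(32/5)·(8³-2·8·(32/5)²+(32/5)³)/(24·10000) = 14848/1171875 m
Load 3 — point force P=2 kN at a=16/3 m (b=L-a=8/3):
  y_3 = -Pa(L-x)(2Lx-a²-x²)/(6LEI)  [x>a] = -2·(16/3)·(8-(32/5))·(2·8·(32/5)-(16/3)²-(32/5)²)/(6·8·10000) = -7424/6328125 m
Superposition: y = Σ y_i = -122752/791015625 m ≈ -0.000155 m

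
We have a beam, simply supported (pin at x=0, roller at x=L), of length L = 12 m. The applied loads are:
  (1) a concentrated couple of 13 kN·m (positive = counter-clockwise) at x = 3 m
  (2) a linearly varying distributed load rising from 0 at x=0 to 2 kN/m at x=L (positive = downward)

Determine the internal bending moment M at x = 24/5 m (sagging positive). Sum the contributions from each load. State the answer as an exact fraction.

M(24/5) = 1041/125 kN·m

Load 1 — applied couple M₀=13 kN·m at a=3 m (b=L-a=9):
  M_1 = M₀x/L - M₀  [x>a] = 13·(24/5)/12 - 13 = -39/5 kN·m
Load 2 — triangular load w₀=2 kN/m (0→w₀ over full span):
  M_2 = w₀Lx/6 - w₀x³/(6L) = 2·12·(24/5)/6 - 2·(24/5)³/(6·12) = 2016/125 kN·m
Superposition: M = Σ M_i = 1041/125 kN·m ≈ 8.328000 kN·m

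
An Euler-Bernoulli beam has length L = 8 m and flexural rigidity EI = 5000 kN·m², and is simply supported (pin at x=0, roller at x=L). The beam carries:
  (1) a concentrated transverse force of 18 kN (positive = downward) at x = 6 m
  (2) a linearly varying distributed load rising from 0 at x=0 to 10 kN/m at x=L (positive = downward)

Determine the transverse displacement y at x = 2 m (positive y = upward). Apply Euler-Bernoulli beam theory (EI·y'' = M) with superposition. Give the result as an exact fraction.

y(2) = -797/15000 m

Load 1 — point force P=18 kN at a=6 m (b=L-a=2):
  y_1 = -Pbx(L²-b²-x²)/(6LEI)  [x≤a] = -18·2·2·(8²-2²-2²)/(6·8·5000) = -21/1250 m
Load 2 — triangular load w₀=10 kN/m (0→w₀ over full span):
  y_2 = -w₀x(7L⁴-10L²x²+3x⁴)/(360LEI) = -10·2·(7·8⁴-10·8²·2²+3·2⁴)/(360·8·5000) = -109/3000 m
Superposition: y = Σ y_i = -797/15000 m ≈ -0.053133 m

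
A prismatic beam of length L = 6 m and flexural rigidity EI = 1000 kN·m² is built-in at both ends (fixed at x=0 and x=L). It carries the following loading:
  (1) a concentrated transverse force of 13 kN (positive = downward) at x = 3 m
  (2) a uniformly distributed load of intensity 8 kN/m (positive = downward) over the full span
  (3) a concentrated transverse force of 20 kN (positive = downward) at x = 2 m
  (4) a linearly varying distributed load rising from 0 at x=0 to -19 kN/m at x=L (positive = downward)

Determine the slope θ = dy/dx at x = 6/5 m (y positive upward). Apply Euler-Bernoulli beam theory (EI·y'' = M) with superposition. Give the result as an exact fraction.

Load 1 — point force P=13 kN at a=3 m (b=L-a=3):
  θ_1 = -Pb²x(2aL-(3a+b)x)/(2L³EI)  [x≤a] = -13·3²·(6/5)·(2·3·6-(3·3+3)·(6/5))/(2·6³·1000) = -351/50000 rad
Load 2 — uniform load w=8 kN/m over full span:
  θ_2 = -wx(L-x)(L-2x)/(12EI) = -8·(6/5)·(6-(6/5))·(6-2·(6/5))/(12·1000) = -216/15625 rad
Load 3 — point force P=20 kN at a=2 m (b=L-a=4):
  θ_3 = -Pb²x(2aL-(3a+b)x)/(2L³EI)  [x≤a] = -20·4²·(6/5)·(2·2·6-(3·2+4)·(6/5))/(2·6³·1000) = -4/375 rad
Load 4 — triangular load w₀=-19 kN/m (0→w₀ over full span):
  θ_4 = -w₀(2x(L-x)(L-2x)(x+2L)+x²(L-x)²)/(120LEI) = -(-19)·(2·(6/5)·(6-(6/5))·(6-2·(6/5))·((6/5)+2·6)+(6/5)²·(6-(6/5))²)/(120·6·1000) = 1197/78125 rad
Superposition: θ = Σ θ_i = -60709/3750000 rad ≈ -0.016189 rad

θ(6/5) = -60709/3750000 rad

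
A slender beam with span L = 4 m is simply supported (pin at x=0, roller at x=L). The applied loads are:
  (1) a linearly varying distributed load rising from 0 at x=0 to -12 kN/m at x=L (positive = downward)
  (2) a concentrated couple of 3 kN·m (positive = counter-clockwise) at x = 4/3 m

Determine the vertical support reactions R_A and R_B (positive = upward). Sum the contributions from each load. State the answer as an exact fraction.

Load 1 — triangular load w₀=-12 kN/m (0→w₀ over full span):
  R_A = w₀L/6 = (-12)·4/6 = -8 kN
  R_B = w₀L/3 = (-12)·4/3 = -16 kN
Load 2 — applied couple M₀=3 kN·m at a=4/3 m (b=L-a=8/3):
  R_A = M₀/L = 3/4 kN
  R_B = -M₀/L = -3/4 kN
Superposition: R_A = -29/4 kN, R_B = -67/4 kN

R_A = -29/4 kN, R_B = -67/4 kN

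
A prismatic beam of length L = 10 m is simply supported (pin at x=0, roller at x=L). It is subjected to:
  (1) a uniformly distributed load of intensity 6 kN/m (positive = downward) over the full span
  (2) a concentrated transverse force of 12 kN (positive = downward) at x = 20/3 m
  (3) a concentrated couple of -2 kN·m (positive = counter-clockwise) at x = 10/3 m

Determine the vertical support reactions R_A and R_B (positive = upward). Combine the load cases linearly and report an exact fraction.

Load 1 — uniform load w=6 kN/m over full span:
  R_A = wL/2 = 6·10/2 = 30 kN
  R_B = wL/2 = 6·10/2 = 30 kN
Load 2 — point force P=12 kN at a=20/3 m (b=L-a=10/3):
  R_A = Pb/L = 12·(10/3)/10 = 4 kN
  R_B = Pa/L = 12·(20/3)/10 = 8 kN
Load 3 — applied couple M₀=-2 kN·m at a=10/3 m (b=L-a=20/3):
  R_A = M₀/L = (-2)/10 = -1/5 kN
  R_B = -M₀/L = -(-2)/10 = 1/5 kN
Superposition: R_A = 169/5 kN, R_B = 191/5 kN

R_A = 169/5 kN, R_B = 191/5 kN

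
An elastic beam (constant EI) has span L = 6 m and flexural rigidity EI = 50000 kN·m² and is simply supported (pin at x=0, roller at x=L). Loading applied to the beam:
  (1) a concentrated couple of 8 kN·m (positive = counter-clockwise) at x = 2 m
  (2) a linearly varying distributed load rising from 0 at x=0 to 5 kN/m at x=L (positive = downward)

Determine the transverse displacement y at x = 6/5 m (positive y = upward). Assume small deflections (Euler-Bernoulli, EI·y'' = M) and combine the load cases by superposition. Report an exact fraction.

y(6/5) = -3944/9765625 m

Load 1 — applied couple M₀=8 kN·m at a=2 m (b=L-a=4):
  y_1 = (M₀x³/(6L)+C₁x)/EI  [x≤a] with C₁=M₀(3b²-L²)/(6L)=8/3 = (8·(6/5)³/(6·6)+(8/3)·(6/5))/50000 = 28/390625 m
Load 2 — triangular load w₀=5 kN/m (0→w₀ over full span):
  y_2 = -w₀x(7L⁴-10L²x²+3x⁴)/(360LEI) = -5·(6/5)·(7·6⁴-10·6²·(6/5)²+3·(6/5)⁴)/(360·6·50000) = -4644/9765625 m
Superposition: y = Σ y_i = -3944/9765625 m ≈ -0.000404 m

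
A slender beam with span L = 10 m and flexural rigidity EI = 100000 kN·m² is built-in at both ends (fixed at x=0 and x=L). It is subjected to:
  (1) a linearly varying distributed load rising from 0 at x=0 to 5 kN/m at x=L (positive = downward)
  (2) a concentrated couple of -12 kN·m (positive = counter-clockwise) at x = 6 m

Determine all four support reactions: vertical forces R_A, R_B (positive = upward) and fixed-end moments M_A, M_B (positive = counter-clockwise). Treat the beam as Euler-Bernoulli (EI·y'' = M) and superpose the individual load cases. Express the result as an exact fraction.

R_A = 1443/250 kN, M_A = 962/75 kN·m, R_B = 4807/250 kN, M_B = -661/25 kN·m

Load 1 — triangular load w₀=5 kN/m (0→w₀ over full span):
  R_A = 3w₀L/20 = 3·5·10/20 = 15/2 kN
  M_A = w₀L²/30 = 5·10²/30 = 50/3 kN·m
  R_B = 7w₀L/20 = 7·5·10/20 = 35/2 kN
  M_B = -w₀L²/20 = -5·10²/20 = -25 kN·m
Load 2 — applied couple M₀=-12 kN·m at a=6 m (b=L-a=4):
  R_A = 6M₀ab/L³ = 6·(-12)·6·4/10³ = -216/125 kN
  M_A = M₀b(2a-b)/L² = (-12)·4·(2·6-4)/10² = -96/25 kN·m
  R_B = -6M₀ab/L³ = -6·(-12)·6·4/10³ = 216/125 kN
  M_B = M₀a(2b-a)/L² = (-12)·6·(2·4-6)/10² = -36/25 kN·m
Superposition: R_A = 1443/250 kN, M_A = 962/75 kN·m, R_B = 4807/250 kN, M_B = -661/25 kN·m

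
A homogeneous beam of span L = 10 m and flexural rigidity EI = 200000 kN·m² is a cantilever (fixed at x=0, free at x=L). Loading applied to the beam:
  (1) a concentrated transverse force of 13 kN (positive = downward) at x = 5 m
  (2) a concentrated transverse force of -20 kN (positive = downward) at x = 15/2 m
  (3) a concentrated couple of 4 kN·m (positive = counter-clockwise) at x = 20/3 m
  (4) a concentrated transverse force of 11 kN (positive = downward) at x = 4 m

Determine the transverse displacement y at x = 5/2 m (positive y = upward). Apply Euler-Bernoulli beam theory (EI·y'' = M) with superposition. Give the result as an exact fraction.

y(5/2) = 29/38400 m

Load 1 — point force P=13 kN at a=5 m (b=L-a=5):
  y_1 = -Px²(3a-x)/(6EI)  [x≤a] = -13·(5/2)²·(3·5-(5/2))/(6·200000) = -13/15360 m
Load 2 — point force P=-20 kN at a=15/2 m (b=L-a=5/2):
  y_2 = -Px²(3a-x)/(6EI)  [x≤a] = -(-20)·(5/2)²·(3·(15/2)-(5/2))/(6·200000) = 1/480 m
Load 3 — applied couple M₀=4 kN·m at a=20/3 m (b=L-a=10/3):
  y_3 = M₀x²/(2EI)  [x≤a] = 4·(5/2)²/(2·200000) = 1/16000 m
Load 4 — point force P=11 kN at a=4 m (b=L-a=6):
  y_4 = -Px²(3a-x)/(6EI)  [x≤a] = -11·(5/2)²·(3·4-(5/2))/(6·200000) = -209/384000 m
Superposition: y = Σ y_i = 29/38400 m ≈ 0.000755 m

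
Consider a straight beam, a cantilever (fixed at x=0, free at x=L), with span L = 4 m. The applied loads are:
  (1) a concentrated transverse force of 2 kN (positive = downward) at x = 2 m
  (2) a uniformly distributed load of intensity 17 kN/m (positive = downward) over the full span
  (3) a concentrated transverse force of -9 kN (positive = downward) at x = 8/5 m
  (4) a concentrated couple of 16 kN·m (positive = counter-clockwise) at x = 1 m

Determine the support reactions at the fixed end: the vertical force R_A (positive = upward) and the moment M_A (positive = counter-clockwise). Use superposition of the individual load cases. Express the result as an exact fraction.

R_A = 61 kN, M_A = 548/5 kN·m

Load 1 — point force P=2 kN at a=2 m (b=L-a=2):
  R_A = P = 2 kN
  M_A = Pa = 2·2 = 4 kN·m
Load 2 — uniform load w=17 kN/m over full span:
  R_A = wL = 17·4 = 68 kN
  M_A = wL²/2 = 17·4²/2 = 136 kN·m
Load 3 — point force P=-9 kN at a=8/5 m (b=L-a=12/5):
  R_A = P = (-9) = -9 kN
  M_A = Pa = (-9)·(8/5) = -72/5 kN·m
Load 4 — applied couple M₀=16 kN·m at a=1 m (b=L-a=3):
  R_A = 0 kN
  M_A = -M₀ = -16 kN·m
Superposition: R_A = 61 kN, M_A = 548/5 kN·m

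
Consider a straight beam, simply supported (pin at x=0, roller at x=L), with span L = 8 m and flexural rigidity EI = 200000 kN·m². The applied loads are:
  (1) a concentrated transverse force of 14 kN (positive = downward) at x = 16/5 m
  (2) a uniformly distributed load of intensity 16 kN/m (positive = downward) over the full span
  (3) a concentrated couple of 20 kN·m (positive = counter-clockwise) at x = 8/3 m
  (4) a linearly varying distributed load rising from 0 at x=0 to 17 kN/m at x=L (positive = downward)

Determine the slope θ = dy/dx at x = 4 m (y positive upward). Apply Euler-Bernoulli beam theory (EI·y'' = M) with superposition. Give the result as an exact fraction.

Load 1 — point force P=14 kN at a=16/5 m (b=L-a=24/5):
  θ_1 = -Pa(2L²-6Lx+3x²+a²)/(6LEI)  [x>a] = -14·(16/5)·(2·8²-6·8·4+3·4²+(16/5)²)/(6·8·200000) = 21/781250 rad
Load 2 — uniform load w=16 kN/m over full span:
  θ_2 = -w(L³-6Lx²+4x³)/(24EI) = -16·(8³-6·8·4²+4·4³)/(24·200000) = 0 rad
Load 3 — applied couple M₀=20 kN·m at a=8/3 m (b=L-a=16/3):
  θ_3 = (M₀x²/(2L)-M₀(x-a)+C₁)/EI  [x>a] with C₁=M₀(3b²-L²)/(6L)=80/9 = (20·4²/(2·8)-20·(4-(8/3))+(80/9))/200000 = 1/90000 rad
Load 4 — triangular load w₀=17 kN/m (0→w₀ over full span):
  θ_4 = -w₀(7L⁴-30L²x²+15x⁴)/(360LEI) = -17·(7·8⁴-30·8²·4²+15·4⁴)/(360·8·200000) = -119/2250000 rad
Superposition: θ = Σ θ_i = -419/28125000 rad ≈ -0.000015 rad

θ(4) = -419/28125000 rad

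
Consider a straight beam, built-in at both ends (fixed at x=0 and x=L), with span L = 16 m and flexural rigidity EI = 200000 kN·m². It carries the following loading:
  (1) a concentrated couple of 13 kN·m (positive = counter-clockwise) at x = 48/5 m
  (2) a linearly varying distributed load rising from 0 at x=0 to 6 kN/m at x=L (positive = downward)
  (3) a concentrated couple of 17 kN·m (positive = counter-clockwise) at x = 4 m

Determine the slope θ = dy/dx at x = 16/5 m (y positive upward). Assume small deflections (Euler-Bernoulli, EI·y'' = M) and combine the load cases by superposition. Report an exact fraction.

Load 1 — applied couple M₀=13 kN·m at a=48/5 m (b=L-a=32/5):
  θ_1 = (R_Ax²/2 - M_Ax)/EI  [x≤a] with R_A=117/100, M_A=104/25 = ((117/100)·(16/5)²/2 - (104/25)·(16/5))/200000 = -143/3906250 rad
Load 2 — triangular load w₀=6 kN/m (0→w₀ over full span):
  θ_2 = -w₀(2x(L-x)(L-2x)(x+2L)+x²(L-x)²)/(120LEI) = -6·(2·(16/5)·(16-(16/5))·(16-2·(16/5))·((16/5)+2·16)+(16/5)²·(16-(16/5))²)/(120·16·200000) = -896/1953125 rad
Load 3 — applied couple M₀=17 kN·m at a=4 m (b=L-a=12):
  θ_3 = (R_Ax²/2 - M_Ax)/EI  [x≤a] with R_A=153/128, M_A=-51/16 = ((153/128)·(16/5)²/2 - (-51/16)·(16/5))/200000 = 51/625000 rad
Superposition: θ = Σ θ_i = -1293/3125000 rad ≈ -0.000414 rad

θ(16/5) = -1293/3125000 rad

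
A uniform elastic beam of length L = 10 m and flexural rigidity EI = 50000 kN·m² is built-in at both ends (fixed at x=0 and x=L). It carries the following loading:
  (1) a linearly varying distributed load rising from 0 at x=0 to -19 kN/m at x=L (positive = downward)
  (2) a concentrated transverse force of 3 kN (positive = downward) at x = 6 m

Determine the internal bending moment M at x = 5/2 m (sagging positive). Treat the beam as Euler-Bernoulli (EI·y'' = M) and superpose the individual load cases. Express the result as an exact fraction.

M(5/2) = -2567/800 kN·m

Load 1 — triangular load w₀=-19 kN/m (0→w₀ over full span):
  M_1 = 3w₀Lx/20 - w₀L²/30 - w₀x³/(6L) = 3·(-19)·10·(5/2)/20 - (-19)·10²/30 - (-19)·(5/2)³/(6·10) = -95/32 kN·m
Load 2 — point force P=3 kN at a=6 m (b=L-a=4):
  M_2 = Pb²(3a+b)x/L³ - Pab²/L²  [x≤a] = 3·4²·(3·6+4)·(5/2)/10³ - 3·6·4²/10² = -6/25 kN·m
Superposition: M = Σ M_i = -2567/800 kN·m ≈ -3.208750 kN·m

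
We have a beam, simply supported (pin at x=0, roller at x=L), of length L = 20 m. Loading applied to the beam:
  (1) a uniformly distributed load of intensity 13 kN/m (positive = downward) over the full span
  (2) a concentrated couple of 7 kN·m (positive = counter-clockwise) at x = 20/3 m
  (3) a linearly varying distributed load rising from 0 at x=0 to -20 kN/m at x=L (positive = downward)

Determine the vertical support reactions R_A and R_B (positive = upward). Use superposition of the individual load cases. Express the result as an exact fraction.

Load 1 — uniform load w=13 kN/m over full span:
  R_A = wL/2 = 13·20/2 = 130 kN
  R_B = wL/2 = 13·20/2 = 130 kN
Load 2 — applied couple M₀=7 kN·m at a=20/3 m (b=L-a=40/3):
  R_A = M₀/L = 7/20 kN
  R_B = -M₀/L = -7/20 kN
Load 3 — triangular load w₀=-20 kN/m (0→w₀ over full span):
  R_A = w₀L/6 = (-20)·20/6 = -200/3 kN
  R_B = w₀L/3 = (-20)·20/3 = -400/3 kN
Superposition: R_A = 3821/60 kN, R_B = -221/60 kN

R_A = 3821/60 kN, R_B = -221/60 kN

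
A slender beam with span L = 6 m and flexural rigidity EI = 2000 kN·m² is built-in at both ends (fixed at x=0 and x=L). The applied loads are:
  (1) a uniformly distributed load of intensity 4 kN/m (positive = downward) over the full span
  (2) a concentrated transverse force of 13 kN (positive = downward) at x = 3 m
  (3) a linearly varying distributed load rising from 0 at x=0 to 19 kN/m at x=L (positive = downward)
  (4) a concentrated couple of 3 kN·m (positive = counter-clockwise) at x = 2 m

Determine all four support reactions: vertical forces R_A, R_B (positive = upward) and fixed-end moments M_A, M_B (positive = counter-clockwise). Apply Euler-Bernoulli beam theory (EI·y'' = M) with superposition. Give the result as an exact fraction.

Load 1 — uniform load w=4 kN/m over full span:
  R_A = wL/2 = 4·6/2 = 12 kN
  M_A = wL²/12 = 4·6²/12 = 12 kN·m
  R_B = wL/2 = 4·6/2 = 12 kN
  M_B = -wL²/12 = -4·6²/12 = -12 kN·m
Load 2 — point force P=13 kN at a=3 m (b=L-a=3):
  R_A = Pb²(3a+b)/L³ = 13·3²·(3·3+3)/6³ = 13/2 kN
  M_A = Pab²/L² = 13·3·3²/6² = 39/4 kN·m
  R_B = Pa²(a+3b)/L³ = 13·3²·(3+3·3)/6³ = 13/2 kN
  M_B = -Pa²b/L² = -13·3²·3/6² = -39/4 kN·m
Load 3 — triangular load w₀=19 kN/m (0→w₀ over full span):
  R_A = 3w₀L/20 = 3·19·6/20 = 171/10 kN
  M_A = w₀L²/30 = 19·6²/30 = 114/5 kN·m
  R_B = 7w₀L/20 = 7·19·6/20 = 399/10 kN
  M_B = -w₀L²/20 = -19·6²/20 = -171/5 kN·m
Load 4 — applied couple M₀=3 kN·m at a=2 m (b=L-a=4):
  R_A = 6M₀ab/L³ = 6·3·2·4/6³ = 2/3 kN
  M_A = M₀b(2a-b)/L² = 3·4·(2·2-4)/6² = 0 kN·m
  R_B = -6M₀ab/L³ = -6·3·2·4/6³ = -2/3 kN
  M_B = M₀a(2b-a)/L² = 3·2·(2·4-2)/6² = 1 kN·m
Superposition: R_A = 544/15 kN, M_A = 891/20 kN·m, R_B = 866/15 kN, M_B = -1099/20 kN·m

R_A = 544/15 kN, M_A = 891/20 kN·m, R_B = 866/15 kN, M_B = -1099/20 kN·m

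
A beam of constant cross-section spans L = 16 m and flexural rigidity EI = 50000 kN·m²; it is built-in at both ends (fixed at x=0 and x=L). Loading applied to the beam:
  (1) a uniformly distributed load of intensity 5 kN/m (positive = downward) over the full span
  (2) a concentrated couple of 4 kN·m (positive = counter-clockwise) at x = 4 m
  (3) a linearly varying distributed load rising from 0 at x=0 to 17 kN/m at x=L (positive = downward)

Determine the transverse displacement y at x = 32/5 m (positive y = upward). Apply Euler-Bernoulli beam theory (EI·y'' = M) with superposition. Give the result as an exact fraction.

Load 1 — uniform load w=5 kN/m over full span:
  y_1 = -wx²(L-x)²/(24EI) = -5·(32/5)²·(16-(32/5))²/(24·50000) = -6144/390625 m
Load 2 — applied couple M₀=4 kN·m at a=4 m (b=L-a=12):
  y_2 = (R_Ax³/6 - M_Ax²/2 - M₀(x-a)²/2)/EI  [x>a] with R_A=9/32, M_A=-3/4 = ((9/32)·(32/5)³/6 - (-3/4)·(32/5)²/2 - 4·((32/5)-4)²/2)/50000 = 126/390625 m
Load 3 — triangular load w₀=17 kN/m (0→w₀ over full span):
  y_3 = -w₀x²(L-x)²(x+2L)/(120LEI) = -17·(32/5)²·(16-(32/5))²·((32/5)+2·16)/(120·16·50000) = -1253376/48828125 m
Superposition: y = Σ y_i = -2005626/48828125 m ≈ -0.041075 m

y(32/5) = -2005626/48828125 m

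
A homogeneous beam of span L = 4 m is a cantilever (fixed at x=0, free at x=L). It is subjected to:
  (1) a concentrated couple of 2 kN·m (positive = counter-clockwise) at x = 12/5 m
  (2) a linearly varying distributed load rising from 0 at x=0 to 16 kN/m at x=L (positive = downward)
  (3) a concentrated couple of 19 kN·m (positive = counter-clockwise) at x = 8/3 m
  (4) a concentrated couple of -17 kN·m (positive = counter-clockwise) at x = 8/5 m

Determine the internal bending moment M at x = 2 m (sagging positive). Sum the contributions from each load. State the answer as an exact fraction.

Load 1 — applied couple M₀=2 kN·m at a=12/5 m (b=L-a=8/5):
  M_1 = M₀  [x≤a] = 2 = 2 kN·m
Load 2 — triangular load w₀=16 kN/m (0→w₀ over full span):
  M_2 = w₀Lx/2 - w₀L²/3 - w₀x³/(6L) = 16·4·2/2 - 16·4²/3 - 16·2³/(6·4) = -80/3 kN·m
Load 3 — applied couple M₀=19 kN·m at a=8/3 m (b=L-a=4/3):
  M_3 = M₀  [x≤a] = 19 = 19 kN·m
Load 4 — applied couple M₀=-17 kN·m at a=8/5 m (b=L-a=12/5):
  M_4 = 0  [x>a] = 0 kN·m
Superposition: M = Σ M_i = -17/3 kN·m ≈ -5.666667 kN·m

M(2) = -17/3 kN·m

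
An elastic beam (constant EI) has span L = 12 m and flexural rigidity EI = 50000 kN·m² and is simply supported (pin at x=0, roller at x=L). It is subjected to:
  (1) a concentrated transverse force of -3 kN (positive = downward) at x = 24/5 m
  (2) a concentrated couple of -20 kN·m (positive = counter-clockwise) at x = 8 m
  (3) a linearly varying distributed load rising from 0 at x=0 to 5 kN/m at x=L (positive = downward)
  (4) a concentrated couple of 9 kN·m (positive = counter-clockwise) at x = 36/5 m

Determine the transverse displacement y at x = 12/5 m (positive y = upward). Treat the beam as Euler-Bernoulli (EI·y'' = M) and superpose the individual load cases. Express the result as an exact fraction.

y(12/5) = -54454/9765625 m

Load 1 — point force P=-3 kN at a=24/5 m (b=L-a=36/5):
  y_1 = -Pbx(L²-b²-x²)/(6LEI)  [x≤a] = -(-3)·(36/5)·(12/5)·(12²-(36/5)²-(12/5)²)/(6·12·50000) = 486/390625 m
Load 2 — applied couple M₀=-20 kN·m at a=8 m (b=L-a=4):
  y_2 = (M₀x³/(6L)+C₁x)/EI  [x≤a] with C₁=M₀(3b²-L²)/(6L)=80/3 = ((-20)·(12/5)³/(6·12)+(80/3)·(12/5))/50000 = 94/78125 m
Load 3 — triangular load w₀=5 kN/m (0→w₀ over full span):
  y_3 = -w₀x(7L⁴-10L²x²+3x⁴)/(360LEI) = -5·(12/5)·(7·12⁴-10·12²·(12/5)²+3·(12/5)⁴)/(360·12·50000) = -74304/9765625 m
Load 4 — applied couple M₀=9 kN·m at a=36/5 m (b=L-a=24/5):
  y_4 = (M₀x³/(6L)+C₁x)/EI  [x≤a] with C₁=M₀(3b²-L²)/(6L)=-234/25 = (9·(12/5)³/(6·12)+(-234/25)·(12/5))/50000 = -162/390625 m
Superposition: y = Σ y_i = -54454/9765625 m ≈ -0.005576 m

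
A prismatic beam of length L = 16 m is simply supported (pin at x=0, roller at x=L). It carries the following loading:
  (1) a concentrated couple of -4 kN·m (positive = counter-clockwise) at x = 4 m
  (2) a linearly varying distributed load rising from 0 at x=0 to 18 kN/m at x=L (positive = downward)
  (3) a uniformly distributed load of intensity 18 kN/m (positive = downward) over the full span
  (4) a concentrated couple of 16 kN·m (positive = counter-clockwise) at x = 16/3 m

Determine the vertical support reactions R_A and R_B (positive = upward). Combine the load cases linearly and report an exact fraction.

Load 1 — applied couple M₀=-4 kN·m at a=4 m (b=L-a=12):
  R_A = M₀/L = (-4)/16 = -1/4 kN
  R_B = -M₀/L = -(-4)/16 = 1/4 kN
Load 2 — triangular load w₀=18 kN/m (0→w₀ over full span):
  R_A = w₀L/6 = 18·16/6 = 48 kN
  R_B = w₀L/3 = 18·16/3 = 96 kN
Load 3 — uniform load w=18 kN/m over full span:
  R_A = wL/2 = 18·16/2 = 144 kN
  R_B = wL/2 = 18·16/2 = 144 kN
Load 4 — applied couple M₀=16 kN·m at a=16/3 m (b=L-a=32/3):
  R_A = M₀/L = 16/16 = 1 kN
  R_B = -M₀/L = -16/16 = -1 kN
Superposition: R_A = 771/4 kN, R_B = 957/4 kN

R_A = 771/4 kN, R_B = 957/4 kN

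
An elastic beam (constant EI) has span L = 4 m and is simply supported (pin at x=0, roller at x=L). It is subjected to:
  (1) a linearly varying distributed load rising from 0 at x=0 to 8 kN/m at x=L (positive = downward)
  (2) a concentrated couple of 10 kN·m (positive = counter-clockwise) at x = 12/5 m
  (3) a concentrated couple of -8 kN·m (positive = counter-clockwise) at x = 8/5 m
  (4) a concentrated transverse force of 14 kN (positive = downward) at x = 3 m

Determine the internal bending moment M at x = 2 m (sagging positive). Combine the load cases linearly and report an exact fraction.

Load 1 — triangular load w₀=8 kN/m (0→w₀ over full span):
  M_1 = w₀Lx/6 - w₀x³/(6L) = 8·4·2/6 - 8·2³/(6·4) = 8 kN·m
Load 2 — applied couple M₀=10 kN·m at a=12/5 m (b=L-a=8/5):
  M_2 = M₀x/L  [x≤a] = 10·2/4 = 5 kN·m
Load 3 — applied couple M₀=-8 kN·m at a=8/5 m (b=L-a=12/5):
  M_3 = M₀x/L - M₀  [x>a] = (-8)·2/4 - (-8) = 4 kN·m
Load 4 — point force P=14 kN at a=3 m (b=L-a=1):
  M_4 = Pbx/L  [x≤a] = 14·1·2/4 = 7 kN·m
Superposition: M = Σ M_i = 24 kN·m ≈ 24.000000 kN·m

M(2) = 24 kN·m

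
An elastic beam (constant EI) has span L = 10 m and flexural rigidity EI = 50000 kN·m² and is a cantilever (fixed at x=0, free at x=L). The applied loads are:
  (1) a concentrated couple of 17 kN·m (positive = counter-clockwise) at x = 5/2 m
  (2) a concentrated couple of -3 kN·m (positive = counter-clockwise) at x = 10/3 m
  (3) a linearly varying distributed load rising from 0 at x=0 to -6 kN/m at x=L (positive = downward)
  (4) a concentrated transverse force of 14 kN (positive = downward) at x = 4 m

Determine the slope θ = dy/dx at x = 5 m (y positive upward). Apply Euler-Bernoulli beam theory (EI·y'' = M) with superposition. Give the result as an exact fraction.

Load 1 — applied couple M₀=17 kN·m at a=5/2 m (b=L-a=15/2):
  θ_1 = M₀a/EI  [x>a] = 17·(5/2)/50000 = 17/20000 rad
Load 2 — applied couple M₀=-3 kN·m at a=10/3 m (b=L-a=20/3):
  θ_2 = M₀a/EI  [x>a] = (-3)·(10/3)/50000 = -1/5000 rad
Load 3 — triangular load w₀=-6 kN/m (0→w₀ over full span):
  θ_3 = (w₀Lx²/4-w₀L²x/3-w₀x⁴/(24L))/EI = ((-6)·10·5²/4-(-6)·10²·5/3-(-6)·5⁴/(24·10))/50000 = 41/3200 rad
Load 4 — point force P=14 kN at a=4 m (b=L-a=6):
  θ_4 = -Pa²/(2EI)  [x>a] = -14·4²/(2·50000) = -7/3125 rad
Superposition: θ = Σ θ_i = 4489/400000 rad ≈ 0.011222 rad

θ(5) = 4489/400000 rad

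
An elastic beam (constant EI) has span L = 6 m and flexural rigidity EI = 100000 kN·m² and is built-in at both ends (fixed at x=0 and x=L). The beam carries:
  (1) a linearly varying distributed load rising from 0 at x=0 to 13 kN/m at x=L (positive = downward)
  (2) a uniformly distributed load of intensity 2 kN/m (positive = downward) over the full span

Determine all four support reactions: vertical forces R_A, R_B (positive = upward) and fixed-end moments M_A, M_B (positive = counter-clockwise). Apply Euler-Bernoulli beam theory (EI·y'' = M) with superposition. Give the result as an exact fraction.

R_A = 177/10 kN, M_A = 108/5 kN·m, R_B = 333/10 kN, M_B = -147/5 kN·m

Load 1 — triangular load w₀=13 kN/m (0→w₀ over full span):
  R_A = 3w₀L/20 = 3·13·6/20 = 117/10 kN
  M_A = w₀L²/30 = 13·6²/30 = 78/5 kN·m
  R_B = 7w₀L/20 = 7·13·6/20 = 273/10 kN
  M_B = -w₀L²/20 = -13·6²/20 = -117/5 kN·m
Load 2 — uniform load w=2 kN/m over full span:
  R_A = wL/2 = 2·6/2 = 6 kN
  M_A = wL²/12 = 2·6²/12 = 6 kN·m
  R_B = wL/2 = 2·6/2 = 6 kN
  M_B = -wL²/12 = -2·6²/12 = -6 kN·m
Superposition: R_A = 177/10 kN, M_A = 108/5 kN·m, R_B = 333/10 kN, M_B = -147/5 kN·m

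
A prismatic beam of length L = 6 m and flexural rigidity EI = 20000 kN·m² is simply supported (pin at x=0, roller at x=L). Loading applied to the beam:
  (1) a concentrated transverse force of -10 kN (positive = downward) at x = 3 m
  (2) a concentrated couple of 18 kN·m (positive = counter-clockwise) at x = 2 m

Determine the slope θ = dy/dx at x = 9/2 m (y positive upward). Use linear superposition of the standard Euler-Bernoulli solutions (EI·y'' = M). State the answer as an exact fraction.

θ(9/2) = -51/40000 rad

Load 1 — point force P=-10 kN at a=3 m (b=L-a=3):
  θ_1 = -Pa(2L²-6Lx+3x²+a²)/(6LEI)  [x>a] = -(-10)·3·(2·6²-6·6·(9/2)+3·(9/2)²+3²)/(6·6·20000) = -27/32000 rad
Load 2 — applied couple M₀=18 kN·m at a=2 m (b=L-a=4):
  θ_2 = (M₀x²/(2L)-M₀(x-a)+C₁)/EI  [x>a] with C₁=M₀(3b²-L²)/(6L)=6 = (18·(9/2)²/(2·6)-18·((9/2)-2)+6)/20000 = -69/160000 rad
Superposition: θ = Σ θ_i = -51/40000 rad ≈ -0.001275 rad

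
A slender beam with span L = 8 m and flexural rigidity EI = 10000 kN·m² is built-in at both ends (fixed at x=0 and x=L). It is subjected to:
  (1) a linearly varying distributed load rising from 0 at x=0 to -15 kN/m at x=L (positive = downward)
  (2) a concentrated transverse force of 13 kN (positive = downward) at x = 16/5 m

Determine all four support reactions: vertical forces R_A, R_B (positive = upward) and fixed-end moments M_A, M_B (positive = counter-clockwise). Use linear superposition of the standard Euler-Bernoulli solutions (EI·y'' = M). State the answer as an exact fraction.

R_A = -1197/125 kN, M_A = -2128/125 kN·m, R_B = -4678/125 kN, M_B = 4752/125 kN·m

Load 1 — triangular load w₀=-15 kN/m (0→w₀ over full span):
  R_A = 3w₀L/20 = 3·(-15)·8/20 = -18 kN
  M_A = w₀L²/30 = (-15)·8²/30 = -32 kN·m
  R_B = 7w₀L/20 = 7·(-15)·8/20 = -42 kN
  M_B = -w₀L²/20 = -(-15)·8²/20 = 48 kN·m
Load 2 — point force P=13 kN at a=16/5 m (b=L-a=24/5):
  R_A = Pb²(3a+b)/L³ = 13·(24/5)²·(3·(16/5)+(24/5))/8³ = 1053/125 kN
  M_A = Pab²/L² = 13·(16/5)·(24/5)²/8² = 1872/125 kN·m
  R_B = Pa²(a+3b)/L³ = 13·(16/5)²·((16/5)+3·(24/5))/8³ = 572/125 kN
  M_B = -Pa²b/L² = -13·(16/5)²·(24/5)/8² = -1248/125 kN·m
Superposition: R_A = -1197/125 kN, M_A = -2128/125 kN·m, R_B = -4678/125 kN, M_B = 4752/125 kN·m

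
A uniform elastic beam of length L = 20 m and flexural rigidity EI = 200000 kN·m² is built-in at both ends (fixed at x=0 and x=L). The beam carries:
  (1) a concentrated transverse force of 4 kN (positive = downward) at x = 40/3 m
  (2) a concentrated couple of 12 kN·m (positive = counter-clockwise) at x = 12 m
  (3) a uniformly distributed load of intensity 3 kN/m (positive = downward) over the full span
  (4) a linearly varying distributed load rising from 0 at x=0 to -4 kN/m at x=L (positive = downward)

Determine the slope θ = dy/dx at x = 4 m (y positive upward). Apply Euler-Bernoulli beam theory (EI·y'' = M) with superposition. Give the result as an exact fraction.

Load 1 — point force P=4 kN at a=40/3 m (b=L-a=20/3):
  θ_1 = -Pb²x(2aL-(3a+b)x)/(2L³EI)  [x≤a] = -4·(20/3)²·4·(2·(40/3)·20-(3·(40/3)+(20/3))·4)/(2·20³·200000) = -13/168750 rad
Load 2 — applied couple M₀=12 kN·m at a=12 m (b=L-a=8):
  θ_2 = (R_Ax²/2 - M_Ax)/EI  [x≤a] with R_A=108/125, M_A=96/25 = ((108/125)·4²/2 - (96/25)·4)/200000 = -33/781250 rad
Load 3 — uniform load w=3 kN/m over full span:
  θ_3 = -wx(L-x)(L-2x)/(12EI) = -3·4·(20-4)·(20-2·4)/(12·200000) = -3/3125 rad
Load 4 — triangular load w₀=-4 kN/m (0→w₀ over full span):
  θ_4 = -w₀(2x(L-x)(L-2x)(x+2L)+x²(L-x)²)/(120LEI) = -(-4)·(2·4·(20-4)·(20-2·4)·(4+2·20)+4²·(20-4)²)/(120·20·200000) = 28/46875 rad
Superposition: θ = Σ θ_i = -5083/10546875 rad ≈ -0.000482 rad

θ(4) = -5083/10546875 rad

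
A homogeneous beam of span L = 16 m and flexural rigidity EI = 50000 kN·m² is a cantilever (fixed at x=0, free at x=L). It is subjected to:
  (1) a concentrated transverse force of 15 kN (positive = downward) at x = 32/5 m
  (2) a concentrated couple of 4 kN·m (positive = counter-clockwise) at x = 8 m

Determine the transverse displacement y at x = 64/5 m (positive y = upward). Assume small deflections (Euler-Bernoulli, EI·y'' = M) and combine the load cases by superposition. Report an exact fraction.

Load 1 — point force P=15 kN at a=32/5 m (b=L-a=48/5):
  y_1 = -Pa²(3x-a)/(6EI)  [x>a] = -15·(32/5)²·(3·(64/5)-(32/5))/(6·50000) = -1024/15625 m
Load 2 — applied couple M₀=4 kN·m at a=8 m (b=L-a=8):
  y_2 = M₀a(2x-a)/(2EI)  [x>a] = 4·8·(2·(64/5)-8)/(2·50000) = 88/15625 m
Superposition: y = Σ y_i = -936/15625 m ≈ -0.059904 m

y(64/5) = -936/15625 m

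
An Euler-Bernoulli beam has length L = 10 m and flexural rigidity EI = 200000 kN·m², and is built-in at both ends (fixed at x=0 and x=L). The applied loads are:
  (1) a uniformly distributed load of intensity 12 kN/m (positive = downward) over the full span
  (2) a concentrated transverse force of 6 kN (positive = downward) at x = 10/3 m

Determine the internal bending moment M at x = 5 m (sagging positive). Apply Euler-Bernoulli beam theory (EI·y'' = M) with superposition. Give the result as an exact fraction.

Load 1 — uniform load w=12 kN/m over full span:
  M_1 = wLx/2 - wL²/12 - wx²/2 = 12·10·5/2 - 12·10²/12 - 12·5²/2 = 50 kN·m
Load 2 — point force P=6 kN at a=10/3 m (b=L-a=20/3):
  M_2 = Pa²(a+3b)(L-x)/L³ - Pa²b/L²  [x>a] = 6·(10/3)²·((10/3)+3·(20/3))·(10-5)/10³ - 6·(10/3)²·(20/3)/10² = 10/3 kN·m
Superposition: M = Σ M_i = 160/3 kN·m ≈ 53.333333 kN·m

M(5) = 160/3 kN·m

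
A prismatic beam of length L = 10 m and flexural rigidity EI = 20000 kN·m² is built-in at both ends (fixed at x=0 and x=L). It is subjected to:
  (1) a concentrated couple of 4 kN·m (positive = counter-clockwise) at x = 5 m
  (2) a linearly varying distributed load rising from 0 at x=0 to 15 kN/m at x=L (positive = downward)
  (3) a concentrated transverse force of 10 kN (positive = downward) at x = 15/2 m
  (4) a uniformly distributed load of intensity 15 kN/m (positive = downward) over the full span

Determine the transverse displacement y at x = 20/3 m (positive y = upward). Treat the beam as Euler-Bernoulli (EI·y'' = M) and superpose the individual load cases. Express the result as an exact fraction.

Load 1 — applied couple M₀=4 kN·m at a=5 m (b=L-a=5):
  y_1 = (R_Ax³/6 - M_Ax²/2 - M₀(x-a)²/2)/EI  [x>a] with R_A=3/5, M_A=1 = ((3/5)·(20/3)³/6 - 1·(20/3)²/2 - 4·((20/3)-5)²/2)/20000 = 1/10800 m
Load 2 — triangular load w₀=15 kN/m (0→w₀ over full span):
  y_2 = -w₀x²(L-x)²(x+2L)/(120LEI) = -15·(20/3)²·(10-(20/3))²·((20/3)+2·10)/(120·10·20000) = -2/243 m
Load 3 — point force P=10 kN at a=15/2 m (b=L-a=5/2):
  y_3 = -Pb²x²(3aL-(3a+b)x)/(6L³EI)  [x≤a] = -10·(5/2)²·(20/3)²·(3·(15/2)·10-(3·(15/2)+(5/2))·(20/3))/(6·10³·20000) = -7/5184 m
Load 4 — uniform load w=15 kN/m over full span:
  y_4 = -wx²(L-x)²/(24EI) = -15·(20/3)²·(10-(20/3))²/(24·20000) = -5/324 m
Superposition: y = Σ y_i = -9689/388800 m ≈ -0.024920 m

y(20/3) = -9689/388800 m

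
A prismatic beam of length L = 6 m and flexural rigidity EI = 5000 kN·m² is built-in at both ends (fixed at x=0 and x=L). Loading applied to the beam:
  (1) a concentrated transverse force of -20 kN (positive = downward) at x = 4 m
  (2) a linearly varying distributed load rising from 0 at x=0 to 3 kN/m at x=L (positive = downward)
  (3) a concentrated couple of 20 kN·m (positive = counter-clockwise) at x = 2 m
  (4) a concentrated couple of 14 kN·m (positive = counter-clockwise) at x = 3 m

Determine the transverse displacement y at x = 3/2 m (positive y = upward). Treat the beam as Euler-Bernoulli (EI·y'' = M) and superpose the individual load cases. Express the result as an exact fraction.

y(3/2) = 38797/38400000 m

Load 1 — point force P=-20 kN at a=4 m (b=L-a=2):
  y_1 = -Pb²x²(3aL-(3a+b)x)/(6L³EI)  [x≤a] = -(-20)·2²·(3/2)²·(3·4·6-(3·4+2)·(3/2))/(6·6³·5000) = 17/12000 m
Load 2 — triangular load w₀=3 kN/m (0→w₀ over full span):
  y_2 = -w₀x²(L-x)²(x+2L)/(120LEI) = -3·(3/2)²·(6-(3/2))²·((3/2)+2·6)/(120·6·5000) = -6561/12800000 m
Load 3 — applied couple M₀=20 kN·m at a=2 m (b=L-a=4):
  y_3 = (R_Ax³/6 - M_Ax²/2)/EI  [x≤a] with R_A=40/9, M_A=0 = ((40/9)·(3/2)³/6 - 0·(3/2)²/2)/5000 = 1/2000 m
Load 4 — applied couple M₀=14 kN·m at a=3 m (b=L-a=3):
  y_4 = (R_Ax³/6 - M_Ax²/2)/EI  [x≤a] with R_A=7/2, M_A=7/2 = ((7/2)·(3/2)³/6 - (7/2)·(3/2)²/2)/5000 = -63/160000 m
Superposition: y = Σ y_i = 38797/38400000 m ≈ 0.001010 m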